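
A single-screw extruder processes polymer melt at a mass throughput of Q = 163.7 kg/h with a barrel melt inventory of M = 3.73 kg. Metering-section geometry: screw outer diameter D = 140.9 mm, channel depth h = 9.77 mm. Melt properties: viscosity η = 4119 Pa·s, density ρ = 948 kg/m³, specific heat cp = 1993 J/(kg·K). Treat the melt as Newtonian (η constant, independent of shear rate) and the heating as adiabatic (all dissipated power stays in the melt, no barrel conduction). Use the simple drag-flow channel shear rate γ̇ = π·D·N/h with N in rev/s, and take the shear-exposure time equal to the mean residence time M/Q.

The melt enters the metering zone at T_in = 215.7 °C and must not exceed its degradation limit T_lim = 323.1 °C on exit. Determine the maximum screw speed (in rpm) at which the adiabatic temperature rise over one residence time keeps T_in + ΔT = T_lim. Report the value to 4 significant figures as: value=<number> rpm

value=32.45 rpm

Throughput in SI: Q_s = 163.7 kg/h ÷ 3600 s/h = 0.0454722 kg/s
Mean residence time: t_res = M/Q_s = 3.73 kg / 0.0454722 kg/s = 82.0281 s
D = 140.9 mm = 0.1409 m;  h = 9.77 mm = 0.00977 m
ΔT_a = T_lim − T_in = 323.1 °C − 215.7 °C = 107.4 K
γ̇_max² = ΔT_a·ρ·cp / (η·t_res) = [107.4 × 948 × 1993] / [4119 × 82.0281] = 600.573 s⁻²
Take the square root: γ̇_max = √(600.573) = 24.5066 s⁻¹
N_max = γ̇_max h / (πD) = 24.5066·0.00977/(π·0.1409) = 0.540899 rev/s → ×60 = 32.454 rpm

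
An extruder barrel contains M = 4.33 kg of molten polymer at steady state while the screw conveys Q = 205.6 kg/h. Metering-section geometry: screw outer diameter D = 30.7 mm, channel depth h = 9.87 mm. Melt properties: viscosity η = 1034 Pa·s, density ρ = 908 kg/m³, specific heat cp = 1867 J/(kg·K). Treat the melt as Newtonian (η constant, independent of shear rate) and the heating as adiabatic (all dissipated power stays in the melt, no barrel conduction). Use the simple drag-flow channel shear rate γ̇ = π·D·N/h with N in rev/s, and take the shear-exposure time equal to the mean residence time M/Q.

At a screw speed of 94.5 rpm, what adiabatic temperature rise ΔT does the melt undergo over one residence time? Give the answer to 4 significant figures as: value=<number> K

value=10.95 K

Convert throughput: Q = 205.6 kg/h = 205.6/3600 = 0.0571111 kg/s
t_res = M / Q_s = 4.33 ÷ 0.0571111 = 75.8171 s
Convert to SI: D = 0.0307 m, h = 0.00987 m, N = 94.5/60 = 1.575 rev/s
Shear rate: γ̇ = πDN/h = π·0.0307·1.575/0.00987 = 15.3905 s⁻¹
ΔT = η·γ̇²·t_res/(ρ·cp) = [1034 × 15.3905² × 75.8171] / [908 × 1867] = 10.9537 K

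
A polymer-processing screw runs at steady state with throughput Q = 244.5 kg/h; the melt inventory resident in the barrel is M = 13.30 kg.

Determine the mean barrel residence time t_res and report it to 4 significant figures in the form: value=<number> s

Convert throughput: Q = 244.5 kg/h = 244.5/3600 = 0.0679167 kg/s
t_res = M / Q_s = 13.30 / 0.0679167 = 195.828 s

value=195.8 s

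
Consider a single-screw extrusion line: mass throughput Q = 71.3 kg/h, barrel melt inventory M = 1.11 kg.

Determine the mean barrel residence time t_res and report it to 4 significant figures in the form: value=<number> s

value=56.04 s

Throughput in SI: Q_s = 71.3 kg/h ÷ 3600 s/h = 0.0198056 kg/s
Mean residence time: t_res = M/Q_s = 1.11 kg / 0.0198056 kg/s = 56.0449 s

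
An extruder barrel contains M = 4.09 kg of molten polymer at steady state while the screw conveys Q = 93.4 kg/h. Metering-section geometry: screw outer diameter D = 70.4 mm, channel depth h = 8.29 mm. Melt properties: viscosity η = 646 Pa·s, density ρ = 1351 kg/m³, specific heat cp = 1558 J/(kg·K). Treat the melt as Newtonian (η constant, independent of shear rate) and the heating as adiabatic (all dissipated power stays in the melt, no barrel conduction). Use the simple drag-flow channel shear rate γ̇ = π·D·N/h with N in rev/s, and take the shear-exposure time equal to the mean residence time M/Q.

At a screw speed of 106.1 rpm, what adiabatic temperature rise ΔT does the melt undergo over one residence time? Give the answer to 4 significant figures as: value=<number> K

value=107.7 K

Throughput in SI: Q_s = 93.4 kg/h ÷ 3600 s/h = 0.0259444 kg/s
t_res = M / Q_s = 4.09 ÷ 0.0259444 = 157.645 s
Geometry in metres: D = 70.4 mm → 0.0704 m, h = 8.29 mm → 0.00829 m; screw speed N = 106.1 rpm = 1.76833 rev/s
γ̇ = π·D·N / h = π · 0.0704 · 1.76833 / 0.00829 = 47.1772 s⁻¹
Adiabatic rise: ΔT = η γ̇² t_res / (ρ cp) = 646·(47.1772)²·157.645 / (1351·1558) = 107.684 K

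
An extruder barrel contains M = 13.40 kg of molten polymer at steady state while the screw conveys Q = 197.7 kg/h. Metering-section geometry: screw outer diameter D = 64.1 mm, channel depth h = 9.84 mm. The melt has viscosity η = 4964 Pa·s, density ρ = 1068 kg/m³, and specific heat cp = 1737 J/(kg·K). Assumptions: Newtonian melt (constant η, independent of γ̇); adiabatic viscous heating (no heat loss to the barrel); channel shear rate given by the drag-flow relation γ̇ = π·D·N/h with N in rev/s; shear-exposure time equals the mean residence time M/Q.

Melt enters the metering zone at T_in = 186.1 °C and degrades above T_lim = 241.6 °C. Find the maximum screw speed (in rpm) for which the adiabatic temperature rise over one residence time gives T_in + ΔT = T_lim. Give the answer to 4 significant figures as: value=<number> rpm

Convert throughput: Q = 197.7 kg/h = 197.7/3600 = 0.0549167 kg/s
Mean residence time: t_res = M/Q_s = 13.40 kg / 0.0549167 kg/s = 244.006 s
Geometry in SI: D = 64.1 mm → 0.0641 m, h = 9.84 mm → 0.00984 m
ΔT_a = T_lim − T_in = 241.6 °C − 186.1 °C = 55.5 K
Invert ΔT = ηγ̇²t_res/(ρcp) for γ̇: γ̇_max² = ΔT_a ρ cp / (η t_res) = 55.5·1068·1737 / (4964·244.006) = 85.0025 s⁻²
γ̇_max = sqrt(85.0025) = 9.21968 s⁻¹
N_max = γ̇_max·h / (π·D) = 9.21968 · 0.00984 / (π · 0.0641) = 0.450509 rev/s = 27.0305 rpm

value=27.03 rpm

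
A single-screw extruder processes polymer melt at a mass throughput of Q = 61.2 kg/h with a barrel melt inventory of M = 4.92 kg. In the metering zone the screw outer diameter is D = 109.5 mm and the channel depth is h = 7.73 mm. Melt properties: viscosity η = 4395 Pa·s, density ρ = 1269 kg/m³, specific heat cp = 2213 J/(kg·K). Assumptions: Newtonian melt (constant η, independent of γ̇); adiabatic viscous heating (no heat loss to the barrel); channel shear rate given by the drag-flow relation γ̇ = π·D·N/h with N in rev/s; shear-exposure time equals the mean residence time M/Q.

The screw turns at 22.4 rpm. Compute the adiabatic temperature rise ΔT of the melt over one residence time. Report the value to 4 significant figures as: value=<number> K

value=125.0 K

Throughput in SI: Q_s = 61.2 kg/h ÷ 3600 s/h = 0.017 kg/s
t_res = M / Q_s = 4.92 ÷ 0.017 = 289.412 s
Geometry in metres: D = 109.5 mm → 0.1095 m, h = 7.73 mm → 0.00773 m; screw speed N = 22.4 rpm = 0.373333 rev/s
γ̇ = π·D·N / h = π · 0.1095 · 0.373333 / 0.00773 = 16.6143 s⁻¹
ΔT = η·γ̇²·t_res / (ρ·cp) = 4395 · (16.6143)² · 289.412 / (1269 · 2213) = 125.024 K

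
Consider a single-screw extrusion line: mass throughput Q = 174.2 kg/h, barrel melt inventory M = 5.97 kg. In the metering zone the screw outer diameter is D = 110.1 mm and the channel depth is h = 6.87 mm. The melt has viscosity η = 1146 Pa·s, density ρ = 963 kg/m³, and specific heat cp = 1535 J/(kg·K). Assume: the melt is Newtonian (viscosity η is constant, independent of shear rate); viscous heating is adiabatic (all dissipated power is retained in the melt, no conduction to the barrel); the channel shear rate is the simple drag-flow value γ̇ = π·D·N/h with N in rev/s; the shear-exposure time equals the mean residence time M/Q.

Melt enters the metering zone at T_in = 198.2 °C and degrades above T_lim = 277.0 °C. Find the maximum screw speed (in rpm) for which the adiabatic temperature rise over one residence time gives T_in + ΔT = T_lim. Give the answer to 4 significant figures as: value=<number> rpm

value=34.21 rpm

Q_s = Q / 3600 = 174.2 / 3600 = 0.0483889 kg/s
t_res = M / Q_s = 5.97 / 0.0483889 = 123.375 s
Convert to metres: D = 0.1101 m, h = 0.00687 m
ΔT_a = T_lim − T_in = 277.0 − 198.2 = 78.8 K
γ̇_max² = ΔT_a·ρ·cp / (η·t_res) = [78.8 × 963 × 1535] / [1146 × 123.375] = 823.849 s⁻²
γ̇_max = √823.849 = 28.7028 s⁻¹
N_max = γ̇_max·h / (π·D) = 28.7028 · 0.00687 / (π · 0.1101) = 0.57009 rev/s = 34.2054 rpm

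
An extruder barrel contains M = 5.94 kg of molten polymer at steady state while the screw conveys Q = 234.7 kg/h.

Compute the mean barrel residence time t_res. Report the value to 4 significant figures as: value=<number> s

value=91.11 s

Throughput in SI: Q_s = 234.7 kg/h ÷ 3600 s/h = 0.0651944 kg/s
Mean residence time: t_res = M/Q_s = 5.94 kg / 0.0651944 kg/s = 91.1121 s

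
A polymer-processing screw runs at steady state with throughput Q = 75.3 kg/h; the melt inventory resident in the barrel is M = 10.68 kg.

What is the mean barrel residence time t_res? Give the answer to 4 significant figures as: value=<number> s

Q_s = Q / 3600 = 75.3 / 3600 = 0.0209167 kg/s
Mean residence time: t_res = M/Q_s = 10.68 kg / 0.0209167 kg/s = 510.598 s

value=510.6 s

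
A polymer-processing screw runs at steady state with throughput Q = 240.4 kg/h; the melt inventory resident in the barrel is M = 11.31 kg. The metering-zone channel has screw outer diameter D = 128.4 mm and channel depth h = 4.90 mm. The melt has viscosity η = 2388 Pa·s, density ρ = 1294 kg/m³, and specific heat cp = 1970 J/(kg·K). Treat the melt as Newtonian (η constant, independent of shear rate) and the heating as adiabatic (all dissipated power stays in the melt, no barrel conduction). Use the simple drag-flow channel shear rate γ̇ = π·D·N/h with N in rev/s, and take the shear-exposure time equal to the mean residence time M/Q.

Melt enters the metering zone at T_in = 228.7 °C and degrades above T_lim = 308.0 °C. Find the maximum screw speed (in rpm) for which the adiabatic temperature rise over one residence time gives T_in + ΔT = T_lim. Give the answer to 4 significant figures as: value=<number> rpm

Q_s = Q / 3600 = 240.4 / 3600 = 0.0667778 kg/s
t_res = M / Q_s = 11.31 ÷ 0.0667778 = 169.368 s
D = 128.4 mm = 0.1284 m;  h = 4.90 mm = 0.0049 m
Allowable rise: ΔT_a = T_lim − T_in = 308.0 − 228.7 = 79.3 K
γ̇_max² = ΔT_a·ρ·cp/(η·t_res) = 79.3·1294·1970/(2388·169.368) = 499.814 s⁻²
γ̇_max = √499.814 = 22.3565 s⁻¹
N_max = γ̇_max·h / (π·D) = 22.3565 · 0.0049 / (π · 0.1284) = 0.271572 rev/s = 16.2943 rpm

value=16.29 rpm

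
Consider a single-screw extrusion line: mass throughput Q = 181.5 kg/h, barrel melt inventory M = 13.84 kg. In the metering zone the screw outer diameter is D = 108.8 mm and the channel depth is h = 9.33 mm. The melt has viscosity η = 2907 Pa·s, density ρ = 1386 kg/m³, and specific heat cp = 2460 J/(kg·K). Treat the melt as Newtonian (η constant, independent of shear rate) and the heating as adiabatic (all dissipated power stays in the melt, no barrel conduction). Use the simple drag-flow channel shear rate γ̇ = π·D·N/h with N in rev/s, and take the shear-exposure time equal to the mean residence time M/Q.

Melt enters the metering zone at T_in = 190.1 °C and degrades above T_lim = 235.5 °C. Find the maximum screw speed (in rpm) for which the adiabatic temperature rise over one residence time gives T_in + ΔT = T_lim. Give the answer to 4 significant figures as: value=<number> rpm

Throughput in SI: Q_s = 181.5 kg/h ÷ 3600 s/h = 0.0504167 kg/s
Mean residence time: t_res = M/Q_s = 13.84 kg / 0.0504167 kg/s = 274.512 s
Geometry in SI: D = 108.8 mm → 0.1088 m, h = 9.33 mm → 0.00933 m
ΔT_a = T_lim − T_in = 235.5 °C − 190.1 °C = 45.4 K
Invert ΔT = ηγ̇²t_res/(ρcp) for γ̇: γ̇_max² = ΔT_a ρ cp / (η t_res) = 45.4·1386·2460 / (2907·274.512) = 193.976 s⁻²
γ̇_max = sqrt(193.976) = 13.9275 s⁻¹
Solve γ̇ = πDN/h for N: N_max = γ̇_max·h/(π·D) = 13.9275 × 0.00933 / (π × 0.1088) = 0.380169 rev/s = 22.8101 rpm

value=22.81 rpm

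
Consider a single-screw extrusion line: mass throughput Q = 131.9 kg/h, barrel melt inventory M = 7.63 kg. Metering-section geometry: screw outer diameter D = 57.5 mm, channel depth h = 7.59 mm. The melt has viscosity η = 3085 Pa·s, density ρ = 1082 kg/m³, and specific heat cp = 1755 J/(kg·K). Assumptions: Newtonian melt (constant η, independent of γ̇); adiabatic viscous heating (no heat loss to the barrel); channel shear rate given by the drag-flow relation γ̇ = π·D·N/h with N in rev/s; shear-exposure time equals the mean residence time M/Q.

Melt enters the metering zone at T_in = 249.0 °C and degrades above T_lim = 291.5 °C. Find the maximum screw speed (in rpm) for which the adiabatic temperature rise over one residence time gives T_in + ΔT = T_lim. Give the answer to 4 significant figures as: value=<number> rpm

Convert throughput: Q = 131.9 kg/h = 131.9/3600 = 0.0366389 kg/s
t_res = M / Q_s = 7.63 ÷ 0.0366389 = 208.249 s
Convert to metres: D = 0.0575 m, h = 0.00759 m
ΔT_a = T_lim − T_in = 291.5 − 249.0 = 42.5 K
γ̇_max² = ΔT_a·ρ·cp/(η·t_res) = 42.5·1082·1755/(3085·208.249) = 125.619 s⁻²
γ̇_max = √125.619 = 11.208 s⁻¹
N_max = γ̇_max h / (πD) = 11.208·0.00759/(π·0.0575) = 0.470925 rev/s → ×60 = 28.2555 rpm

value=28.26 rpm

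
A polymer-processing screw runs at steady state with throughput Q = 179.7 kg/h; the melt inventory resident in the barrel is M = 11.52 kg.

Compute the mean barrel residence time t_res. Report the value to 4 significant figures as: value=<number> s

Q_s = Q / 3600 = 179.7 / 3600 = 0.0499167 kg/s
t_res = M / Q_s = 11.52 / 0.0499167 = 230.785 s

value=230.8 s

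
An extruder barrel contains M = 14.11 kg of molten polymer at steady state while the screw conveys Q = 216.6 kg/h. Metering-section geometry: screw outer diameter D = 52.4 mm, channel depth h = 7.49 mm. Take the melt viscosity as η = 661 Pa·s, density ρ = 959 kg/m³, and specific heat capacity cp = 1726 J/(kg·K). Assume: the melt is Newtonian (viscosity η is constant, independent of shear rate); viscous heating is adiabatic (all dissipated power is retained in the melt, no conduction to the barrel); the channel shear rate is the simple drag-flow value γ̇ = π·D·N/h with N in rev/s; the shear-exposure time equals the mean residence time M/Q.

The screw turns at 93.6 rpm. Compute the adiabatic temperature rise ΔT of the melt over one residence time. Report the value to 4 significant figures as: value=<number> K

Convert throughput: Q = 216.6 kg/h = 216.6/3600 = 0.0601667 kg/s
Mean residence time: t_res = M/Q_s = 14.11 kg / 0.0601667 kg/s = 234.515 s
D = 52.4 mm = 0.0524 m;  h = 7.49 mm = 0.00749 m;  N = 93.6 rpm / 60 = 1.56 rev/s
Shear rate: γ̇ = πDN/h = π·0.0524·1.56/0.00749 = 34.2866 s⁻¹
ΔT = η·γ̇²·t_res / (ρ·cp) = 661 · (34.2866)² · 234.515 / (959 · 1726) = 110.093 K

value=110.1 K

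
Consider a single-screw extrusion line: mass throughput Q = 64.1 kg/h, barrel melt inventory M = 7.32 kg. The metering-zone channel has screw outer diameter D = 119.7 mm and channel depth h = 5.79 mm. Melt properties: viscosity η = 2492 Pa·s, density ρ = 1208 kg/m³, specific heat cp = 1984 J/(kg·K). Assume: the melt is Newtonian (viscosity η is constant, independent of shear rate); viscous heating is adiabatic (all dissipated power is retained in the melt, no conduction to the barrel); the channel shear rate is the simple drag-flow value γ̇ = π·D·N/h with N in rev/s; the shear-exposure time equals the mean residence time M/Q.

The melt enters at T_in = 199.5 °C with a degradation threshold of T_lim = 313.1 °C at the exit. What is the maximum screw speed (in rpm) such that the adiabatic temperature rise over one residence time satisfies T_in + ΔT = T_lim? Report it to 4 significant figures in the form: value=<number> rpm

value=15.06 rpm

Throughput in SI: Q_s = 64.1 kg/h ÷ 3600 s/h = 0.0178056 kg/s
t_res = M / Q_s = 7.32 / 0.0178056 = 411.108 s
D = 119.7 mm = 0.1197 m;  h = 5.79 mm = 0.00579 m
ΔT_a = T_lim − T_in = 313.1 °C − 199.5 °C = 113.6 K
γ̇_max² = ΔT_a·ρ·cp/(η·t_res) = 113.6·1208·1984/(2492·411.108) = 265.756 s⁻²
Take the square root: γ̇_max = √(265.756) = 16.302 s⁻¹
Solve γ̇ = πDN/h for N: N_max = γ̇_max·h/(π·D) = 16.302 × 0.00579 / (π × 0.1197) = 0.251001 rev/s = 15.0601 rpm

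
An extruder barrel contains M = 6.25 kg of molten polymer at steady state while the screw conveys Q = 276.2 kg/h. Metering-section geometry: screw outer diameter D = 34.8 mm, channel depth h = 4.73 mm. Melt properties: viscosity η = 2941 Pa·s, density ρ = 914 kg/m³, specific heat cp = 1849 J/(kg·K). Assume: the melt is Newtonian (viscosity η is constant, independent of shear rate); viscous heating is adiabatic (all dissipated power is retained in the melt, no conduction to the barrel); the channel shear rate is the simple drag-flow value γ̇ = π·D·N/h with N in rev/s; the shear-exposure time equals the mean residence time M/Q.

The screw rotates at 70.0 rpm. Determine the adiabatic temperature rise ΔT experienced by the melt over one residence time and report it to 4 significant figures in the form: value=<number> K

value=103.1 K

Throughput in SI: Q_s = 276.2 kg/h ÷ 3600 s/h = 0.0767222 kg/s
Mean residence time: t_res = M/Q_s = 6.25 kg / 0.0767222 kg/s = 81.4627 s
D = 34.8 mm = 0.0348 m;  h = 4.73 mm = 0.00473 m;  N = 70.0 rpm / 60 = 1.16667 rev/s
γ̇ = π·D·N / h = π · 0.0348 · 1.16667 / 0.00473 = 26.9659 s⁻¹
ΔT = η·γ̇²·t_res/(ρ·cp) = [2941 × 26.9659² × 81.4627] / [914 × 1849] = 103.086 K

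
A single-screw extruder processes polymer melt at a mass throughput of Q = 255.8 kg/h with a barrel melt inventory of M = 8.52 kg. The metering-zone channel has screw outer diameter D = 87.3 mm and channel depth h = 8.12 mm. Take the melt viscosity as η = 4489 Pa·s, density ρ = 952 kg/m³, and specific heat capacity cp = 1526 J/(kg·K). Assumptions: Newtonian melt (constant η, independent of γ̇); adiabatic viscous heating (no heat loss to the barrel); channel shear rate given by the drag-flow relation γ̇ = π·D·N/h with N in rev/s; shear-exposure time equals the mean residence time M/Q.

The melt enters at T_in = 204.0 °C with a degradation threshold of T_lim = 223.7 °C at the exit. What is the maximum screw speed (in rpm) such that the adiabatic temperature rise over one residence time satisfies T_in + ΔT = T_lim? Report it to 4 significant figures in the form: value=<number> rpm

Convert throughput: Q = 255.8 kg/h = 255.8/3600 = 0.0710556 kg/s
t_res = M / Q_s = 8.52 ÷ 0.0710556 = 119.906 s
Convert to metres: D = 0.0873 m, h = 0.00812 m
ΔT_a = T_lim − T_in = 223.7 − 204.0 = 19.7 K
γ̇_max² = ΔT_a·ρ·cp/(η·t_res) = 19.7·952·1526/(4489·119.906) = 53.17 s⁻²
γ̇_max = sqrt(53.17) = 7.29178 s⁻¹
Solve γ̇ = πDN/h for N: N_max = γ̇_max·h/(π·D) = 7.29178 × 0.00812 / (π × 0.0873) = 0.215886 rev/s = 12.9532 rpm

value=12.95 rpm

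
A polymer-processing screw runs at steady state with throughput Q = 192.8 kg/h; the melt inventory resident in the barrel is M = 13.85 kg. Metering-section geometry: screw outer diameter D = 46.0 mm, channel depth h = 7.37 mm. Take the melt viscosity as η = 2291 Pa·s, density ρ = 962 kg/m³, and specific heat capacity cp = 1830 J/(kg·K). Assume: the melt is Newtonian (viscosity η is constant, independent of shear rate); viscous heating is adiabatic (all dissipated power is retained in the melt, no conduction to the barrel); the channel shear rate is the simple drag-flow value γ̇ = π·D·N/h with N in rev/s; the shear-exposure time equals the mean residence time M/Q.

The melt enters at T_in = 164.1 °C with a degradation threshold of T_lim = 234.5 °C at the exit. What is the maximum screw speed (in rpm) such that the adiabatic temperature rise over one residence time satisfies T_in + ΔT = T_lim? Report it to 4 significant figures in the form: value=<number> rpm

Throughput in SI: Q_s = 192.8 kg/h ÷ 3600 s/h = 0.0535556 kg/s
t_res = M / Q_s = 13.85 ÷ 0.0535556 = 258.61 s
Geometry in SI: D = 46.0 mm → 0.046 m, h = 7.37 mm → 0.00737 m
ΔT_a = T_lim − T_in = 234.5 °C − 164.1 °C = 70.4 K
γ̇_max² = ΔT_a·ρ·cp / (η·t_res) = [70.4 × 962 × 1830] / [2291 × 258.61] = 209.184 s⁻²
γ̇_max = √209.184 = 14.4632 s⁻¹
Solve γ̇ = πDN/h for N: N_max = γ̇_max·h/(π·D) = 14.4632 × 0.00737 / (π × 0.046) = 0.737605 rev/s = 44.2563 rpm

value=44.26 rpm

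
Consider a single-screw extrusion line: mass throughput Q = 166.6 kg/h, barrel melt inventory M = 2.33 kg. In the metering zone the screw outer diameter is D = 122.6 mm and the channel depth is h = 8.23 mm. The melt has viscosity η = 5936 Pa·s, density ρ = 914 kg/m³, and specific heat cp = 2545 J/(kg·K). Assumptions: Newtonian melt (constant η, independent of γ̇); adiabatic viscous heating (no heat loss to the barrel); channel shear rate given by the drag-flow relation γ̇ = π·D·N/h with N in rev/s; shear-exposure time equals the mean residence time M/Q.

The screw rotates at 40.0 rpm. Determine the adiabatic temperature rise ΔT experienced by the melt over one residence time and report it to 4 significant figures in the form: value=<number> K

Throughput in SI: Q_s = 166.6 kg/h ÷ 3600 s/h = 0.0462778 kg/s
Mean residence time: t_res = M/Q_s = 2.33 kg / 0.0462778 kg/s = 50.3481 s
D = 122.6 mm = 0.1226 m;  h = 8.23 mm = 0.00823 m;  N = 40.0 rpm / 60 = 0.666667 rev/s
Shear rate: γ̇ = πDN/h = π·0.1226·0.666667/0.00823 = 31.1996 s⁻¹
ΔT = η·γ̇²·t_res/(ρ·cp) = [5936 × 31.1996² × 50.3481] / [914 × 2545] = 125.067 K

value=125.1 K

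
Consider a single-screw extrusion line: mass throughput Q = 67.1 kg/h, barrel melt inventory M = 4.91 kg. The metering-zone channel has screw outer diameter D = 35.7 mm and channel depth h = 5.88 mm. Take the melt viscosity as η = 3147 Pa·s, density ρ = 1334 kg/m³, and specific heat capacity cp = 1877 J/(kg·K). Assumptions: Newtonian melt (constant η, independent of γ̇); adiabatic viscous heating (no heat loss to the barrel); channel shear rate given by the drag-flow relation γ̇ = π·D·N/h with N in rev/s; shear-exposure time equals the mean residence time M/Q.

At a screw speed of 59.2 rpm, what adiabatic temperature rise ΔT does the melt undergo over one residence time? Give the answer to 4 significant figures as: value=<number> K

value=117.3 K

Convert throughput: Q = 67.1 kg/h = 67.1/3600 = 0.0186389 kg/s
t_res = M / Q_s = 4.91 / 0.0186389 = 263.428 s
Geometry in metres: D = 35.7 mm → 0.0357 m, h = 5.88 mm → 0.00588 m; screw speed N = 59.2 rpm = 0.986667 rev/s
γ̇ = π D N / h = (π)(0.0357)(0.986667) / 0.00588 = 18.8196 s⁻¹
ΔT = η·γ̇²·t_res / (ρ·cp) = 3147 · (18.8196)² · 263.428 / (1334 · 1877) = 117.263 K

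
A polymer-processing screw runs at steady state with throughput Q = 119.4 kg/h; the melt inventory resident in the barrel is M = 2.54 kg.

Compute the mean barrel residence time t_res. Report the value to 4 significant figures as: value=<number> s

value=76.58 s

Throughput in SI: Q_s = 119.4 kg/h ÷ 3600 s/h = 0.0331667 kg/s
Mean residence time: t_res = M/Q_s = 2.54 kg / 0.0331667 kg/s = 76.5829 s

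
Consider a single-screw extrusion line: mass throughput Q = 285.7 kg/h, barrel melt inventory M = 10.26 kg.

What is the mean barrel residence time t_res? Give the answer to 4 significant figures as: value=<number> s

Throughput in SI: Q_s = 285.7 kg/h ÷ 3600 s/h = 0.0793611 kg/s
t_res = M / Q_s = 10.26 / 0.0793611 = 129.282 s

value=129.3 s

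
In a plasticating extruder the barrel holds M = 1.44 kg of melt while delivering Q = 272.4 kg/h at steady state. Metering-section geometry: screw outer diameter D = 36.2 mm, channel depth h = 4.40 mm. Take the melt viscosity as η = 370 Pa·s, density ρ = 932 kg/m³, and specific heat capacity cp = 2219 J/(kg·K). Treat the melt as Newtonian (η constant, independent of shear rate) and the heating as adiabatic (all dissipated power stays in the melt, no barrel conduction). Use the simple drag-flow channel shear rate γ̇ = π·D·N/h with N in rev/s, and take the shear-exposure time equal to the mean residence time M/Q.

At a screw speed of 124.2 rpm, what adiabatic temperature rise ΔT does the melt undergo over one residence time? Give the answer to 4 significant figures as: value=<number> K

value=9.746 K

Convert throughput: Q = 272.4 kg/h = 272.4/3600 = 0.0756667 kg/s
Mean residence time: t_res = M/Q_s = 1.44 kg / 0.0756667 kg/s = 19.0308 s
Convert to SI: D = 0.0362 m, h = 0.0044 m, N = 124.2/60 = 2.07 rev/s
γ̇ = π·D·N / h = π · 0.0362 · 2.07 / 0.0044 = 53.5028 s⁻¹
ΔT = η·γ̇²·t_res/(ρ·cp) = [370 × 53.5028² × 19.0308] / [932 × 2219] = 9.74627 K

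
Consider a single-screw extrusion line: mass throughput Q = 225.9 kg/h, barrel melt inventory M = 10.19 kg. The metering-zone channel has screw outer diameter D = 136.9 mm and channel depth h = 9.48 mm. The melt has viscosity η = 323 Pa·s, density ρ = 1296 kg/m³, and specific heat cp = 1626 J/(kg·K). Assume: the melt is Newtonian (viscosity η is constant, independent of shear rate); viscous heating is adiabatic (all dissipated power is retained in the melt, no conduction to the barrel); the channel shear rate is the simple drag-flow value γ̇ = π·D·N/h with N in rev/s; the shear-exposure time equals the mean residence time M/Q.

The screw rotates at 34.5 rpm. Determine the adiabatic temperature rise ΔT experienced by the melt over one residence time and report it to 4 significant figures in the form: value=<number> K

Q_s = Q / 3600 = 225.9 / 3600 = 0.06275 kg/s
t_res = M / Q_s = 10.19 / 0.06275 = 162.39 s
Convert to SI: D = 0.1369 m, h = 0.00948 m, N = 34.5/60 = 0.575 rev/s
γ̇ = π D N / h = (π)(0.1369)(0.575) / 0.00948 = 26.0863 s⁻¹
ΔT = η·γ̇²·t_res / (ρ·cp) = 323 · (26.0863)² · 162.39 / (1296 · 1626) = 16.938 K

value=16.94 K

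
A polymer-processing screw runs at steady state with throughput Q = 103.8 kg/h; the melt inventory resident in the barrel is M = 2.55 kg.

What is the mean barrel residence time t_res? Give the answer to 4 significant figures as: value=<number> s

Q_s = Q / 3600 = 103.8 / 3600 = 0.0288333 kg/s
t_res = M / Q_s = 2.55 / 0.0288333 = 88.4393 s

value=88.44 s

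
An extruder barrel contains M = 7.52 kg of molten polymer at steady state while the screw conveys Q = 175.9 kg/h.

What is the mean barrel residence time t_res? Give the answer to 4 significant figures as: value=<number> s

Q_s = Q / 3600 = 175.9 / 3600 = 0.0488611 kg/s
Mean residence time: t_res = M/Q_s = 7.52 kg / 0.0488611 kg/s = 153.906 s

value=153.9 s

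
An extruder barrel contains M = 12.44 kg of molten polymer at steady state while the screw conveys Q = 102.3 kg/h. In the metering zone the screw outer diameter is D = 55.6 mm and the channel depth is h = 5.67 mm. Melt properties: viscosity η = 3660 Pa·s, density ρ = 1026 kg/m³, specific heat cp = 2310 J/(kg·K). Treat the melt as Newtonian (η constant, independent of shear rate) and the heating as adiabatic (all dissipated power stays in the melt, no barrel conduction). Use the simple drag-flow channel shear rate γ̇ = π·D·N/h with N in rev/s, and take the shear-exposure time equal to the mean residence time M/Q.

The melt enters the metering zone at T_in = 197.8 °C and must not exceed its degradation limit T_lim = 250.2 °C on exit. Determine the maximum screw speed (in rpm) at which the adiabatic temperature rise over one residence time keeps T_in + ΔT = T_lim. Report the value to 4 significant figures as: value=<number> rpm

value=17.15 rpm

Q_s = Q / 3600 = 102.3 / 3600 = 0.0284167 kg/s
t_res = M / Q_s = 12.44 / 0.0284167 = 437.771 s
D = 55.6 mm = 0.0556 m;  h = 5.67 mm = 0.00567 m
Allowable rise: ΔT_a = T_lim − T_in = 250.2 − 197.8 = 52.4 K
γ̇_max² = ΔT_a·ρ·cp / (η·t_res) = [52.4 × 1026 × 2310] / [3660 × 437.771] = 77.5108 s⁻²
γ̇_max = √77.5108 = 8.80402 s⁻¹
N_max = γ̇_max h / (πD) = 8.80402·0.00567/(π·0.0556) = 0.285785 rev/s → ×60 = 17.1471 rpm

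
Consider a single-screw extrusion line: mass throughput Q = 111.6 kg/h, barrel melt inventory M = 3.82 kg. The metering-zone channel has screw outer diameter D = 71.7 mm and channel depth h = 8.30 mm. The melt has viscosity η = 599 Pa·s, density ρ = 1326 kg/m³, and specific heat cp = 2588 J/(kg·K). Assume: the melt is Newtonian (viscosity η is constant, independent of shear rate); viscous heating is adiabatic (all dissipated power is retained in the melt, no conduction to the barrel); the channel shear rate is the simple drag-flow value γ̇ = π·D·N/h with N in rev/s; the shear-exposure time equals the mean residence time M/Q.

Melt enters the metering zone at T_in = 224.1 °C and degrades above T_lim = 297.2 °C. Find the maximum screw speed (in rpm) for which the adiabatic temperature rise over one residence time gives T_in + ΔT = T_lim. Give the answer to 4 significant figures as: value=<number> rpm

Q_s = Q / 3600 = 111.6 / 3600 = 0.031 kg/s
t_res = M / Q_s = 3.82 ÷ 0.031 = 123.226 s
Geometry in SI: D = 71.7 mm → 0.0717 m, h = 8.30 mm → 0.0083 m
ΔT_a = T_lim − T_in = 297.2 − 224.1 = 73.1 K
γ̇_max² = ΔT_a·ρ·cp / (η·t_res) = [73.1 × 1326 × 2588] / [599 × 123.226] = 3398.57 s⁻²
γ̇_max = sqrt(3398.57) = 58.2973 s⁻¹
N_max = γ̇_max h / (πD) = 58.2973·0.0083/(π·0.0717) = 2.14811 rev/s → ×60 = 128.887 rpm

value=128.9 rpm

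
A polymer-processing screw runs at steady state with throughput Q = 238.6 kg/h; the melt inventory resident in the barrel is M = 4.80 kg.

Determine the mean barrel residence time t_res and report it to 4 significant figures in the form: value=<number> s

value=72.42 s

Q_s = Q / 3600 = 238.6 / 3600 = 0.0662778 kg/s
t_res = M / Q_s = 4.80 / 0.0662778 = 72.4225 s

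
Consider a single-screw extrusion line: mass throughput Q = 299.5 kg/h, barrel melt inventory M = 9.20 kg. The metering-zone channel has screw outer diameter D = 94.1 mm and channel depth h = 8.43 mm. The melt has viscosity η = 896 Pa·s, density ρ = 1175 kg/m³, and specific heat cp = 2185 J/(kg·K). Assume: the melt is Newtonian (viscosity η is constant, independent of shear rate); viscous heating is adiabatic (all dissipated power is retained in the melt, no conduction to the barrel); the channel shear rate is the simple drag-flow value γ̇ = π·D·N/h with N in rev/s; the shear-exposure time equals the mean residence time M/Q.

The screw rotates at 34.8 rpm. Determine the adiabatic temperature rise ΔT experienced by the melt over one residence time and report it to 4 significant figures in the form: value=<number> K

Convert throughput: Q = 299.5 kg/h = 299.5/3600 = 0.0831944 kg/s
Mean residence time: t_res = M/Q_s = 9.20 kg / 0.0831944 kg/s = 110.584 s
D = 94.1 mm = 0.0941 m;  h = 8.43 mm = 0.00843 m;  N = 34.8 rpm / 60 = 0.58 rev/s
γ̇ = π·D·N / h = π · 0.0941 · 0.58 / 0.00843 = 20.3395 s⁻¹
ΔT = η·γ̇²·t_res / (ρ·cp) = 896 · (20.3395)² · 110.584 / (1175 · 2185) = 15.9658 K

value=15.97 K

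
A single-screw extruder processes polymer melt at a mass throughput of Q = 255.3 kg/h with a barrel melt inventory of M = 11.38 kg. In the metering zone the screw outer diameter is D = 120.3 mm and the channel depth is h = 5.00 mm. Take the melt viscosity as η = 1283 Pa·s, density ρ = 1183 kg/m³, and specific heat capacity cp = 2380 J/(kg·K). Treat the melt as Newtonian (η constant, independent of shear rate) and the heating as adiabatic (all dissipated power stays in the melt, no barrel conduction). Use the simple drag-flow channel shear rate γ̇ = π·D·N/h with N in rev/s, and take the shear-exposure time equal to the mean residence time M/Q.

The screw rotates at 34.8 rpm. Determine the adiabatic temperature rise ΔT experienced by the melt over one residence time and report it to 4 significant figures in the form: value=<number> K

value=140.5 K

Throughput in SI: Q_s = 255.3 kg/h ÷ 3600 s/h = 0.0709167 kg/s
t_res = M / Q_s = 11.38 ÷ 0.0709167 = 160.47 s
D = 120.3 mm = 0.1203 m;  h = 5.00 mm = 0.005 m;  N = 34.8 rpm / 60 = 0.58 rev/s
γ̇ = π·D·N / h = π · 0.1203 · 0.58 / 0.005 = 43.8403 s⁻¹
ΔT = η·γ̇²·t_res / (ρ·cp) = 1283 · (43.8403)² · 160.47 / (1183 · 2380) = 140.542 K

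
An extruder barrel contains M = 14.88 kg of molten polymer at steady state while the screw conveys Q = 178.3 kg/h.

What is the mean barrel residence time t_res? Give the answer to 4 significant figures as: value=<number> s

value=300.4 s

Convert throughput: Q = 178.3 kg/h = 178.3/3600 = 0.0495278 kg/s
Mean residence time: t_res = M/Q_s = 14.88 kg / 0.0495278 kg/s = 300.437 s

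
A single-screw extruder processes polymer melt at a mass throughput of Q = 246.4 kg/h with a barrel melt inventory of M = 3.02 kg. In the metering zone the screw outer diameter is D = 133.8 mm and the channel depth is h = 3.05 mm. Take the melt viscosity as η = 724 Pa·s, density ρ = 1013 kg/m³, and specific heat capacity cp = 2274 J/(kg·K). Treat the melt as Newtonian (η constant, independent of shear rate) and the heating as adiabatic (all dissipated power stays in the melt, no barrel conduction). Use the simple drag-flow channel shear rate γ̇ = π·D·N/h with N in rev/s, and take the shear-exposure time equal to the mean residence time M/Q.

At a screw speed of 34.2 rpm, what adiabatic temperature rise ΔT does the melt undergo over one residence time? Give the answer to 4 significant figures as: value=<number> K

Convert throughput: Q = 246.4 kg/h = 246.4/3600 = 0.0684444 kg/s
Mean residence time: t_res = M/Q_s = 3.02 kg / 0.0684444 kg/s = 44.1234 s
D = 133.8 mm = 0.1338 m;  h = 3.05 mm = 0.00305 m;  N = 34.2 rpm / 60 = 0.57 rev/s
γ̇ = π·D·N / h = π · 0.1338 · 0.57 / 0.00305 = 78.5563 s⁻¹
ΔT = η·γ̇²·t_res / (ρ·cp) = 724 · (78.5563)² · 44.1234 / (1013 · 2274) = 85.5794 K

value=85.58 K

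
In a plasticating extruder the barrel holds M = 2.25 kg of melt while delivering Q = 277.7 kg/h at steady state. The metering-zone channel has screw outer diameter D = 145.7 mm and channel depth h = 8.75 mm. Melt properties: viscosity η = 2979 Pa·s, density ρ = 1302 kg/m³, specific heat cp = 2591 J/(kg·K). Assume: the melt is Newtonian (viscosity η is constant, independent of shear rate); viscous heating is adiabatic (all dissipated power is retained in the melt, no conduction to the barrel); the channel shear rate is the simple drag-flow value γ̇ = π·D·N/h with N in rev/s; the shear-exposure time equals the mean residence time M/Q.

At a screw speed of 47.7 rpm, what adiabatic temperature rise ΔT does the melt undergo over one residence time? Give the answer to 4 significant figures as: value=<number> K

value=44.55 K

Throughput in SI: Q_s = 277.7 kg/h ÷ 3600 s/h = 0.0771389 kg/s
Mean residence time: t_res = M/Q_s = 2.25 kg / 0.0771389 kg/s = 29.1682 s
Geometry in metres: D = 145.7 mm → 0.1457 m, h = 8.75 mm → 0.00875 m; screw speed N = 47.7 rpm = 0.795 rev/s
γ̇ = π D N / h = (π)(0.1457)(0.795) / 0.00875 = 41.588 s⁻¹
ΔT = η·γ̇²·t_res/(ρ·cp) = [2979 × 41.588² × 29.1682] / [1302 × 2591] = 44.549 K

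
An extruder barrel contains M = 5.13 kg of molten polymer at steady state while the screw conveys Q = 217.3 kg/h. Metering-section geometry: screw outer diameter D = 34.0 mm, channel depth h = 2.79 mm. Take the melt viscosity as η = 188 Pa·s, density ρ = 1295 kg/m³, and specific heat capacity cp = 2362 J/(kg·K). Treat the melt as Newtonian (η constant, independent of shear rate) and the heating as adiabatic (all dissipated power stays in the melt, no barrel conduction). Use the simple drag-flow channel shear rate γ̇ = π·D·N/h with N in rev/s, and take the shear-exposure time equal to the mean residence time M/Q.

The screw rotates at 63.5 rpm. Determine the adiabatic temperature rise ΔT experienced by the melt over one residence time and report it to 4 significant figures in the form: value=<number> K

Convert throughput: Q = 217.3 kg/h = 217.3/3600 = 0.0603611 kg/s
t_res = M / Q_s = 5.13 / 0.0603611 = 84.9885 s
Convert to SI: D = 0.034 m, h = 0.00279 m, N = 63.5/60 = 1.05833 rev/s
Shear rate: γ̇ = πDN/h = π·0.034·1.05833/0.00279 = 40.5179 s⁻¹
Adiabatic rise: ΔT = η γ̇² t_res / (ρ cp) = 188·(40.5179)²·84.9885 / (1295·2362) = 8.57556 K

value=8.576 K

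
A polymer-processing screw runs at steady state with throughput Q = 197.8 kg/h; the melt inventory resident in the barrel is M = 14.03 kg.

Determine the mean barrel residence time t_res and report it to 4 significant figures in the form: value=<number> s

value=255.3 s

Q_s = Q / 3600 = 197.8 / 3600 = 0.0549444 kg/s
t_res = M / Q_s = 14.03 / 0.0549444 = 255.349 s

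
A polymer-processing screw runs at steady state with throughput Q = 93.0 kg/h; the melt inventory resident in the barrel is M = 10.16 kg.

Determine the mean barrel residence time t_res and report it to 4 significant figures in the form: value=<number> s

value=393.3 s

Throughput in SI: Q_s = 93.0 kg/h ÷ 3600 s/h = 0.0258333 kg/s
Mean residence time: t_res = M/Q_s = 10.16 kg / 0.0258333 kg/s = 393.29 s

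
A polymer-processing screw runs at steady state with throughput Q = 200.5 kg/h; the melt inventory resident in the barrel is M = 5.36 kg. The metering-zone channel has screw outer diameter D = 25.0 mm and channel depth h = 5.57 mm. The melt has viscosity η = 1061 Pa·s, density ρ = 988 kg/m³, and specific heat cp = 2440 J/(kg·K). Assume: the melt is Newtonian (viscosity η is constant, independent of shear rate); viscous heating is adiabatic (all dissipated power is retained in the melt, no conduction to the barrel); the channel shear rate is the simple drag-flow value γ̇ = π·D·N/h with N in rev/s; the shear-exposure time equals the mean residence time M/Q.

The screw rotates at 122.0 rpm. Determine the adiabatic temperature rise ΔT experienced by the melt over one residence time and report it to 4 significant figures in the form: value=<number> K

value=34.82 K

Convert throughput: Q = 200.5 kg/h = 200.5/3600 = 0.0556944 kg/s
t_res = M / Q_s = 5.36 / 0.0556944 = 96.2394 s
Geometry in metres: D = 25.0 mm → 0.025 m, h = 5.57 mm → 0.00557 m; screw speed N = 122.0 rpm = 2.03333 rev/s
Shear rate: γ̇ = πDN/h = π·0.025·2.03333/0.00557 = 28.671 s⁻¹
ΔT = η·γ̇²·t_res / (ρ·cp) = 1061 · (28.671)² · 96.2394 / (988 · 2440) = 34.8183 K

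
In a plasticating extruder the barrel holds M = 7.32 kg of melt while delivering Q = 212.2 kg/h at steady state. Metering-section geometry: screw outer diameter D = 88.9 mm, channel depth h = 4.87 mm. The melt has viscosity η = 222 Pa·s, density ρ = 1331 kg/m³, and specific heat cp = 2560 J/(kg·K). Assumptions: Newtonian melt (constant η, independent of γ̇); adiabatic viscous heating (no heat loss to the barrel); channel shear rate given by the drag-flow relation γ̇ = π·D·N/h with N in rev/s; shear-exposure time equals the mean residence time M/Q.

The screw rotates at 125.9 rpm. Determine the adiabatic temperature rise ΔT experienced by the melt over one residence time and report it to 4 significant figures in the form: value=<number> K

Throughput in SI: Q_s = 212.2 kg/h ÷ 3600 s/h = 0.0589444 kg/s
t_res = M / Q_s = 7.32 ÷ 0.0589444 = 124.185 s
Geometry in metres: D = 88.9 mm → 0.0889 m, h = 4.87 mm → 0.00487 m; screw speed N = 125.9 rpm = 2.09833 rev/s
Shear rate: γ̇ = πDN/h = π·0.0889·2.09833/0.00487 = 120.336 s⁻¹
ΔT = η·γ̇²·t_res / (ρ·cp) = 222 · (120.336)² · 124.185 / (1331 · 2560) = 117.165 K

value=117.2 K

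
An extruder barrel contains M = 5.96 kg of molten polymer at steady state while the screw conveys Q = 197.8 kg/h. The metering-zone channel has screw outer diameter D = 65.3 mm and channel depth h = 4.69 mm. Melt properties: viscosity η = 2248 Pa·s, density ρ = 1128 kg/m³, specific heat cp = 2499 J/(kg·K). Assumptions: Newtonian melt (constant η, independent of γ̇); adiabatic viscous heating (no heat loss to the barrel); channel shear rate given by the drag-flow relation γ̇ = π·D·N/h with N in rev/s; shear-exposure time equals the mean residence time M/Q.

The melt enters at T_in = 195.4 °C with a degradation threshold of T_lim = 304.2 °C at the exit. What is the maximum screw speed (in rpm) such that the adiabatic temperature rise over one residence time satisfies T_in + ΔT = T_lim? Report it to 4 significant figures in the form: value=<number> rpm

value=48.65 rpm

Q_s = Q / 3600 = 197.8 / 3600 = 0.0549444 kg/s
Mean residence time: t_res = M/Q_s = 5.96 kg / 0.0549444 kg/s = 108.473 s
Convert to metres: D = 0.0653 m, h = 0.00469 m
ΔT_a = T_lim − T_in = 304.2 °C − 195.4 °C = 108.8 K
γ̇_max² = ΔT_a·ρ·cp / (η·t_res) = [108.8 × 1128 × 2499] / [2248 × 108.473] = 1257.72 s⁻²
γ̇_max = √1257.72 = 35.4644 s⁻¹
N_max = γ̇_max·h / (π·D) = 35.4644 · 0.00469 / (π · 0.0653) = 0.810779 rev/s = 48.6467 rpm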